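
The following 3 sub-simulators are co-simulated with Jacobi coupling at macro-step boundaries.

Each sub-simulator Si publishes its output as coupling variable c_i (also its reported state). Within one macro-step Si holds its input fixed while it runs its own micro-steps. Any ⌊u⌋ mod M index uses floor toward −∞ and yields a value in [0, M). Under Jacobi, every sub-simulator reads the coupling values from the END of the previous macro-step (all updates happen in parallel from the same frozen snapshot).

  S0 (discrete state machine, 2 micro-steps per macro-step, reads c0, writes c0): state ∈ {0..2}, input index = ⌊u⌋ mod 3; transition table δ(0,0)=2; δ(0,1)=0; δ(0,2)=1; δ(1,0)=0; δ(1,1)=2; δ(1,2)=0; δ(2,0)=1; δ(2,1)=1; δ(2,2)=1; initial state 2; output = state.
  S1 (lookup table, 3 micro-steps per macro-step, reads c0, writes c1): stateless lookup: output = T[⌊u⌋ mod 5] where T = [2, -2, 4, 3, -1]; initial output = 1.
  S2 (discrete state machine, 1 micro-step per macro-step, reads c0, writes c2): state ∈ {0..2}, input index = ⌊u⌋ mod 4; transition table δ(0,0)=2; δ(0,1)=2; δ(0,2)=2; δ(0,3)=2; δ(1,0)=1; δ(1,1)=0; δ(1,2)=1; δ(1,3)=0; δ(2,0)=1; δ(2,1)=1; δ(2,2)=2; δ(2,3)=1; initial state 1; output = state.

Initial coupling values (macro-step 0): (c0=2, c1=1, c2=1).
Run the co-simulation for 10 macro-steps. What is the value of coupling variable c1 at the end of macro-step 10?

c1 at macro-step 10 = -2

macro 1: S0 reads c0=2 → after 2×micro: 0; S1 reads c0=2 → after 3×micro: 4; S2 reads c0=2 → after 1×micro: 1 ⇒ (c0=0, c1=4, c2=1)
macro 2: S0 reads c0=0 → after 2×micro: 1; S1 reads c0=0 → after 3×micro: 2; S2 reads c0=0 → after 1×micro: 1 ⇒ (c0=1, c1=2, c2=1)
macro 3: S0 reads c0=1 → after 2×micro: 1; S1 reads c0=1 → after 3×micro: -2; S2 reads c0=1 → after 1×micro: 0 ⇒ (c0=1, c1=-2, c2=0)
macro 4: S0 reads c0=1 → after 2×micro: 1; S1 reads c0=1 → after 3×micro: -2; S2 reads c0=1 → after 1×micro: 2 ⇒ (c0=1, c1=-2, c2=2)
macro 5: S0 reads c0=1 → after 2×micro: 1; S1 reads c0=1 → after 3×micro: -2; S2 reads c0=1 → after 1×micro: 1 ⇒ (c0=1, c1=-2, c2=1)
macro 6: S0 reads c0=1 → after 2×micro: 1; S1 reads c0=1 → after 3×micro: -2; S2 reads c0=1 → after 1×micro: 0 ⇒ (c0=1, c1=-2, c2=0)
macro 7: S0 reads c0=1 → after 2×micro: 1; S1 reads c0=1 → after 3×micro: -2; S2 reads c0=1 → after 1×micro: 2 ⇒ (c0=1, c1=-2, c2=2)
macro 8: S0 reads c0=1 → after 2×micro: 1; S1 reads c0=1 → after 3×micro: -2; S2 reads c0=1 → after 1×micro: 1 ⇒ (c0=1, c1=-2, c2=1)
macro 9: S0 reads c0=1 → after 2×micro: 1; S1 reads c0=1 → after 3×micro: -2; S2 reads c0=1 → after 1×micro: 0 ⇒ (c0=1, c1=-2, c2=0)
macro 10: S0 reads c0=1 → after 2×micro: 1; S1 reads c0=1 → after 3×micro: -2; S2 reads c0=1 → after 1×micro: 2 ⇒ (c0=1, c1=-2, c2=2)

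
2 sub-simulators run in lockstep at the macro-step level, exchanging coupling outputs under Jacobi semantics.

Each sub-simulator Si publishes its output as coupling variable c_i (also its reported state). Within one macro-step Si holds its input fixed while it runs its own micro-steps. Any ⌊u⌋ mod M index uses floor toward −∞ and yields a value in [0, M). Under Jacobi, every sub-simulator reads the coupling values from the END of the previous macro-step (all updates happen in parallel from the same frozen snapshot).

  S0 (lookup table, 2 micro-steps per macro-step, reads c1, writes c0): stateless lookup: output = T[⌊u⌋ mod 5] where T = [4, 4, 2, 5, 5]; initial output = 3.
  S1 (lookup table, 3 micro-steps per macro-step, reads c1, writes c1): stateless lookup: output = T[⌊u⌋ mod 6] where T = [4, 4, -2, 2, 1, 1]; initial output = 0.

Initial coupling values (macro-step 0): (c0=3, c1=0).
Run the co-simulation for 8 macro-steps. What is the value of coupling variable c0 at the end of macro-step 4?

macro 1: S0 reads c1=0 → after 2×micro: 4; S1 reads c1=0 → after 3×micro: 4 ⇒ (c0=4, c1=4)
macro 2: S0 reads c1=4 → after 2×micro: 5; S1 reads c1=4 → after 3×micro: 1 ⇒ (c0=5, c1=1)
macro 3: S0 reads c1=1 → after 2×micro: 4; S1 reads c1=1 → after 3×micro: 4 ⇒ (c0=4, c1=4)
macro 4: S0 reads c1=4 → after 2×micro: 5; S1 reads c1=4 → after 3×micro: 1 ⇒ (c0=5, c1=1)
macro 5: S0 reads c1=1 → after 2×micro: 4; S1 reads c1=1 → after 3×micro: 4 ⇒ (c0=4, c1=4)
macro 6: S0 reads c1=4 → after 2×micro: 5; S1 reads c1=4 → after 3×micro: 1 ⇒ (c0=5, c1=1)
macro 7: S0 reads c1=1 → after 2×micro: 4; S1 reads c1=1 → after 3×micro: 4 ⇒ (c0=4, c1=4)
macro 8: S0 reads c1=4 → after 2×micro: 5; S1 reads c1=4 → after 3×micro: 1 ⇒ (c0=5, c1=1)

c0 at macro-step 4 = 5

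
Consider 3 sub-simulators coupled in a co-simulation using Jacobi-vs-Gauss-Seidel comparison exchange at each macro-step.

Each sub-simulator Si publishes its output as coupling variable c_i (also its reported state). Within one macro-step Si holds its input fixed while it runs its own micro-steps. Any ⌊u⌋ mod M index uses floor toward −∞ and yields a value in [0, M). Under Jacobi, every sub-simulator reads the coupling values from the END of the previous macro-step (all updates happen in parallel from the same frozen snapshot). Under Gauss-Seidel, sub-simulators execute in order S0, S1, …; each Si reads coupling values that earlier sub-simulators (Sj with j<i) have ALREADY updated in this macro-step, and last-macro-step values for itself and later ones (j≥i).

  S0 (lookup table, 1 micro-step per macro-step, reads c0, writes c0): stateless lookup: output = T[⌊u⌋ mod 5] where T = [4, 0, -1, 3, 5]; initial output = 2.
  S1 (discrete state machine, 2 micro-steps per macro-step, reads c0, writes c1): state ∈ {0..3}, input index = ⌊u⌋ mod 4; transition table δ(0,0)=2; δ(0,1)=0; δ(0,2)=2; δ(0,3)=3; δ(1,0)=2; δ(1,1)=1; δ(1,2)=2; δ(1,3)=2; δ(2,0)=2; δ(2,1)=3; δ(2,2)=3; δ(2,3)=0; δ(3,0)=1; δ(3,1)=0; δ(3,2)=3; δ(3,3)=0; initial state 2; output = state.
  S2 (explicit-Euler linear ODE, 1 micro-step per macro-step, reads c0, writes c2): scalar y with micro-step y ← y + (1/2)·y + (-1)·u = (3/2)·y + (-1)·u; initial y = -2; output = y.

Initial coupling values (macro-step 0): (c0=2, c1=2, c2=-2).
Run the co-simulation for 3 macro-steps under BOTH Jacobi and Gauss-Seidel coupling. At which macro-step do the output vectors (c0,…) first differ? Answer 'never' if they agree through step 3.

[Jacobi] macro 1: S0 reads c0=2 → after 1×micro: -1; S1 reads c0=2 → after 2×micro: 3; S2 reads c0=2 → after 1×micro: -5 ⇒ (c0=-1, c1=3, c2=-5)
[Jacobi] macro 2: S0 reads c0=-1 → after 1×micro: 5; S1 reads c0=-1 → after 2×micro: 3; S2 reads c0=-1 → after 1×micro: -13/2 ⇒ (c0=5, c1=3, c2=-13/2)
[Jacobi] macro 3: S0 reads c0=5 → after 1×micro: 4; S1 reads c0=5 → after 2×micro: 0; S2 reads c0=5 → after 1×micro: -59/4 ⇒ (c0=4, c1=0, c2=-59/4)
[Gauss-Seidel] macro 1: S0 reads c0=2 → after 1×micro: -1; S1 reads c0=-1 → after 2×micro: 3; S2 reads c0=-1 → after 1×micro: -2 ⇒ (c0=-1, c1=3, c2=-2)
[Gauss-Seidel] macro 2: S0 reads c0=-1 → after 1×micro: 5; S1 reads c0=5 → after 2×micro: 0; S2 reads c0=5 → after 1×micro: -8 ⇒ (c0=5, c1=0, c2=-8)
[Gauss-Seidel] macro 3: S0 reads c0=5 → after 1×micro: 4; S1 reads c0=4 → after 2×micro: 2; S2 reads c0=4 → after 1×micro: -16 ⇒ (c0=4, c1=2, c2=-16)

first divergence at macro-step: 1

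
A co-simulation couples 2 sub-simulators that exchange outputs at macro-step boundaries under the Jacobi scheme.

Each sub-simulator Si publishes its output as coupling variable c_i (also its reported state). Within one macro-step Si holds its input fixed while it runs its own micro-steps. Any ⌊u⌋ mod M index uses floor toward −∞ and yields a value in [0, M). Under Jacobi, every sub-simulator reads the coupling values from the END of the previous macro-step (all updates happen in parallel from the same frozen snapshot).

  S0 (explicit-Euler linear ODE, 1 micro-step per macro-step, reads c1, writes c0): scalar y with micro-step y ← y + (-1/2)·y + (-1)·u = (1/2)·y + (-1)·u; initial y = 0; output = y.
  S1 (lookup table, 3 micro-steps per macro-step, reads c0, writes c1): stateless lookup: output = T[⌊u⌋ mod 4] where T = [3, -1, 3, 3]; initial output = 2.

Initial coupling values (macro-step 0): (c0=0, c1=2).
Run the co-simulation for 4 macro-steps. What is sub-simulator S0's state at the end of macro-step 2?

macro 1: S0 reads c1=2 → after 1×micro: -2; S1 reads c0=0 → after 3×micro: 3 ⇒ (c0=-2, c1=3)
macro 2: S0 reads c1=3 → after 1×micro: -4; S1 reads c0=-2 → after 3×micro: 3 ⇒ (c0=-4, c1=3)
macro 3: S0 reads c1=3 → after 1×micro: -5; S1 reads c0=-4 → after 3×micro: 3 ⇒ (c0=-5, c1=3)
macro 4: S0 reads c1=3 → after 1×micro: -11/2; S1 reads c0=-5 → after 3×micro: 3 ⇒ (c0=-11/2, c1=3)

S0 state at macro-step 2 = -4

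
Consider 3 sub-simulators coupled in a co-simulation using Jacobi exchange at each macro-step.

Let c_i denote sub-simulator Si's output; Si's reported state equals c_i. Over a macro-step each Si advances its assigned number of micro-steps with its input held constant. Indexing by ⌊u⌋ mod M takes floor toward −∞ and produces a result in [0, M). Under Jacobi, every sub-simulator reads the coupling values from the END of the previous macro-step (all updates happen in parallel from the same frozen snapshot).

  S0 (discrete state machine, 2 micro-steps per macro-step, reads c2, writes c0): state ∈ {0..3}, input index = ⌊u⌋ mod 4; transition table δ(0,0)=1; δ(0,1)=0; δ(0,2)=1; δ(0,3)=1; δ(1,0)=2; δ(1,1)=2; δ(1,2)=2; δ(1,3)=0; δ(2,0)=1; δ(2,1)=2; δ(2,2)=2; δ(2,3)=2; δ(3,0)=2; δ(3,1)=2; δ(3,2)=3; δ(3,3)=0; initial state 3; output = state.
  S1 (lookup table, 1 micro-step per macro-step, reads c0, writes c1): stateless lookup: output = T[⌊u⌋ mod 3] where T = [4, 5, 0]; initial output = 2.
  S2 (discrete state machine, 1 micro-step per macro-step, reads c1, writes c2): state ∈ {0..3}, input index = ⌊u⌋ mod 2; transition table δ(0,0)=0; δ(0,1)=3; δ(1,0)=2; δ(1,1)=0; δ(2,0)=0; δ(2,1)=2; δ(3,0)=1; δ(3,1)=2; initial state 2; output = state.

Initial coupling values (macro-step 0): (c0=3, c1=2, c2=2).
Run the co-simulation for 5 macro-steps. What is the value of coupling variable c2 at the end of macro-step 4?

macro 1: S0 reads c2=2 → after 2×micro: 3; S1 reads c0=3 → after 1×micro: 4; S2 reads c1=2 → after 1×micro: 0 ⇒ (c0=3, c1=4, c2=0)
macro 2: S0 reads c2=0 → after 2×micro: 1; S1 reads c0=3 → after 1×micro: 4; S2 reads c1=4 → after 1×micro: 0 ⇒ (c0=1, c1=4, c2=0)
macro 3: S0 reads c2=0 → after 2×micro: 1; S1 reads c0=1 → after 1×micro: 5; S2 reads c1=4 → after 1×micro: 0 ⇒ (c0=1, c1=5, c2=0)
macro 4: S0 reads c2=0 → after 2×micro: 1; S1 reads c0=1 → after 1×micro: 5; S2 reads c1=5 → after 1×micro: 3 ⇒ (c0=1, c1=5, c2=3)
macro 5: S0 reads c2=3 → after 2×micro: 1; S1 reads c0=1 → after 1×micro: 5; S2 reads c1=5 → after 1×micro: 2 ⇒ (c0=1, c1=5, c2=2)

c2 at macro-step 4 = 3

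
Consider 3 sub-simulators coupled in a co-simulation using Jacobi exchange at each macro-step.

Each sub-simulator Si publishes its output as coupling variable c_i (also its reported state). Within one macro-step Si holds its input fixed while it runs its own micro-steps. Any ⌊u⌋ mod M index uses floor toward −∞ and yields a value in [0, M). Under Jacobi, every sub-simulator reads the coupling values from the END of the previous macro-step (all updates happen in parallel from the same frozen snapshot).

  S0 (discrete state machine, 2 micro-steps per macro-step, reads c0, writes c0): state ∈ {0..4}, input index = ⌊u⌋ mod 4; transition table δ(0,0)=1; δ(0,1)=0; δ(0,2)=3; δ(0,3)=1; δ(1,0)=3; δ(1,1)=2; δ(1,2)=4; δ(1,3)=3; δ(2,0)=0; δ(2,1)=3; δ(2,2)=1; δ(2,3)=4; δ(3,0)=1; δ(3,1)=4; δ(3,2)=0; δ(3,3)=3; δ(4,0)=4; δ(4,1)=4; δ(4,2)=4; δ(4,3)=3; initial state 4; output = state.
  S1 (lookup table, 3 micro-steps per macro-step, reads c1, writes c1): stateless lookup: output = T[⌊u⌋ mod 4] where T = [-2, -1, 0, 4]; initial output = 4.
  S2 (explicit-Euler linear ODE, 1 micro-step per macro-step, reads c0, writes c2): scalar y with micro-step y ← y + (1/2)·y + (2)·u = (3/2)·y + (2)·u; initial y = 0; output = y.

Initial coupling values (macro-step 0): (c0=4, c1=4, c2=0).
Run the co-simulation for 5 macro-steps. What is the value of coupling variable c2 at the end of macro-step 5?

c2 at macro-step 5 = 211/2

macro 1: S0 reads c0=4 → after 2×micro: 4; S1 reads c1=4 → after 3×micro: -2; S2 reads c0=4 → after 1×micro: 8 ⇒ (c0=4, c1=-2, c2=8)
macro 2: S0 reads c0=4 → after 2×micro: 4; S1 reads c1=-2 → after 3×micro: 0; S2 reads c0=4 → after 1×micro: 20 ⇒ (c0=4, c1=0, c2=20)
macro 3: S0 reads c0=4 → after 2×micro: 4; S1 reads c1=0 → after 3×micro: -2; S2 reads c0=4 → after 1×micro: 38 ⇒ (c0=4, c1=-2, c2=38)
macro 4: S0 reads c0=4 → after 2×micro: 4; S1 reads c1=-2 → after 3×micro: 0; S2 reads c0=4 → after 1×micro: 65 ⇒ (c0=4, c1=0, c2=65)
macro 5: S0 reads c0=4 → after 2×micro: 4; S1 reads c1=0 → after 3×micro: -2; S2 reads c0=4 → after 1×micro: 211/2 ⇒ (c0=4, c1=-2, c2=211/2)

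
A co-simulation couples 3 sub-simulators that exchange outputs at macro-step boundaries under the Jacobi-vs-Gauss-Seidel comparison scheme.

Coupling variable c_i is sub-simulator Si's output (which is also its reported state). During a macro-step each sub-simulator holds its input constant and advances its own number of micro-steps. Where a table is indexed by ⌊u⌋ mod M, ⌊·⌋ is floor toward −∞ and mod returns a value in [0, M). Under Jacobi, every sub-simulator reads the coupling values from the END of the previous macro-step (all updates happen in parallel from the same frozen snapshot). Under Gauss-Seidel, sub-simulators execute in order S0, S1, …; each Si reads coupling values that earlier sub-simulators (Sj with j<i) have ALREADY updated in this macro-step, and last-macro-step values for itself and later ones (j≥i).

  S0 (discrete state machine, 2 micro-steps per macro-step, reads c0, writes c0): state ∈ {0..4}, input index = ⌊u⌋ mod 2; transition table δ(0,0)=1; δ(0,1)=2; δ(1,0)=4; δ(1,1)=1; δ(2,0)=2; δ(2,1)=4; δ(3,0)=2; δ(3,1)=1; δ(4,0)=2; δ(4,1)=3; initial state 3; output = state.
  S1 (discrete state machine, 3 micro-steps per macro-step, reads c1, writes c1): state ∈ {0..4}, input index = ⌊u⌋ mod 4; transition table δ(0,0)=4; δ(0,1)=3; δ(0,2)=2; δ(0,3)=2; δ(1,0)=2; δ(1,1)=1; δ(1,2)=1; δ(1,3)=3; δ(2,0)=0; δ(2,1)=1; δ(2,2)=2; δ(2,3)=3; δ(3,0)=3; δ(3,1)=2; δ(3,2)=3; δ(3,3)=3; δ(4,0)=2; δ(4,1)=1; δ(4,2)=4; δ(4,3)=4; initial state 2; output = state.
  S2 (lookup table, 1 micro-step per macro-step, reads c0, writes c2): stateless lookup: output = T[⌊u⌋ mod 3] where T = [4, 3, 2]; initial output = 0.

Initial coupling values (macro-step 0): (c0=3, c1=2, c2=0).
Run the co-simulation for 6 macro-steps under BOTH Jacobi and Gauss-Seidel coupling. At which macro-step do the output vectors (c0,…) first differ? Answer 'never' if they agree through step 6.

first divergence at macro-step: 1

[Jacobi] macro 1: S0 reads c0=3 → after 2×micro: 1; S1 reads c1=2 → after 3×micro: 2; S2 reads c0=3 → after 1×micro: 4 ⇒ (c0=1, c1=2, c2=4)
[Jacobi] macro 2: S0 reads c0=1 → after 2×micro: 1; S1 reads c1=2 → after 3×micro: 2; S2 reads c0=1 → after 1×micro: 3 ⇒ (c0=1, c1=2, c2=3)
[Jacobi] macro 3: S0 reads c0=1 → after 2×micro: 1; S1 reads c1=2 → after 3×micro: 2; S2 reads c0=1 → after 1×micro: 3 ⇒ (c0=1, c1=2, c2=3)
[Jacobi] macro 4: S0 reads c0=1 → after 2×micro: 1; S1 reads c1=2 → after 3×micro: 2; S2 reads c0=1 → after 1×micro: 3 ⇒ (c0=1, c1=2, c2=3)
[Jacobi] macro 5: S0 reads c0=1 → after 2×micro: 1; S1 reads c1=2 → after 3×micro: 2; S2 reads c0=1 → after 1×micro: 3 ⇒ (c0=1, c1=2, c2=3)
[Jacobi] macro 6: S0 reads c0=1 → after 2×micro: 1; S1 reads c1=2 → after 3×micro: 2; S2 reads c0=1 → after 1×micro: 3 ⇒ (c0=1, c1=2, c2=3)
[Gauss-Seidel] macro 1: S0 reads c0=3 → after 2×micro: 1; S1 reads c1=2 → after 3×micro: 2; S2 reads c0=1 → after 1×micro: 3 ⇒ (c0=1, c1=2, c2=3)
[Gauss-Seidel] macro 2: S0 reads c0=1 → after 2×micro: 1; S1 reads c1=2 → after 3×micro: 2; S2 reads c0=1 → after 1×micro: 3 ⇒ (c0=1, c1=2, c2=3)
[Gauss-Seidel] macro 3: S0 reads c0=1 → after 2×micro: 1; S1 reads c1=2 → after 3×micro: 2; S2 reads c0=1 → after 1×micro: 3 ⇒ (c0=1, c1=2, c2=3)
[Gauss-Seidel] macro 4: S0 reads c0=1 → after 2×micro: 1; S1 reads c1=2 → after 3×micro: 2; S2 reads c0=1 → after 1×micro: 3 ⇒ (c0=1, c1=2, c2=3)
[Gauss-Seidel] macro 5: S0 reads c0=1 → after 2×micro: 1; S1 reads c1=2 → after 3×micro: 2; S2 reads c0=1 → after 1×micro: 3 ⇒ (c0=1, c1=2, c2=3)
[Gauss-Seidel] macro 6: S0 reads c0=1 → after 2×micro: 1; S1 reads c1=2 → after 3×micro: 2; S2 reads c0=1 → after 1×micro: 3 ⇒ (c0=1, c1=2, c2=3)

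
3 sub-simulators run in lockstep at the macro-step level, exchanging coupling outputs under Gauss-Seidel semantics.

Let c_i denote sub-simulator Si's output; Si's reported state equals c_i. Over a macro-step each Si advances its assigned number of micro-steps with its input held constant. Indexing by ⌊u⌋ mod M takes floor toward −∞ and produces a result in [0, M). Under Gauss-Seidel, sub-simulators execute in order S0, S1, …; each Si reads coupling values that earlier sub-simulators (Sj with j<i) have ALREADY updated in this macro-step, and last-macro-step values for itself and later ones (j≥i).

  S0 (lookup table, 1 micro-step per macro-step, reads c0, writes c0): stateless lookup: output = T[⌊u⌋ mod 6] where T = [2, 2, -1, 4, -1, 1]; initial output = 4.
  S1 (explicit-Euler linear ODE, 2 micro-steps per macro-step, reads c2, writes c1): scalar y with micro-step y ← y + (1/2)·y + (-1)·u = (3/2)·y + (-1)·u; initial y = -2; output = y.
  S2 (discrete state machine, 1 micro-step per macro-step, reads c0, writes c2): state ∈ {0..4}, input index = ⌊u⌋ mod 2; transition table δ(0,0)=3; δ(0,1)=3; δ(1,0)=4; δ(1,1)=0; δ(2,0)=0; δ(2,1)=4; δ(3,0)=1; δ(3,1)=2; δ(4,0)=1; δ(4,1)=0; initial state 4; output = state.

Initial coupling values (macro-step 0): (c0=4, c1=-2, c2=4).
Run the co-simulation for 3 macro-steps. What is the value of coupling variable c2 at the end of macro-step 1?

c2 at macro-step 1 = 0

macro 1: S0 reads c0=4 → after 1×micro: -1; S1 reads c2=4 → after 2×micro: -29/2; S2 reads c0=-1 → after 1×micro: 0 ⇒ (c0=-1, c1=-29/2, c2=0)
macro 2: S0 reads c0=-1 → after 1×micro: 1; S1 reads c2=0 → after 2×micro: -261/8; S2 reads c0=1 → after 1×micro: 3 ⇒ (c0=1, c1=-261/8, c2=3)
macro 3: S0 reads c0=1 → after 1×micro: 2; S1 reads c2=3 → after 2×micro: -2589/32; S2 reads c0=2 → after 1×micro: 1 ⇒ (c0=2, c1=-2589/32, c2=1)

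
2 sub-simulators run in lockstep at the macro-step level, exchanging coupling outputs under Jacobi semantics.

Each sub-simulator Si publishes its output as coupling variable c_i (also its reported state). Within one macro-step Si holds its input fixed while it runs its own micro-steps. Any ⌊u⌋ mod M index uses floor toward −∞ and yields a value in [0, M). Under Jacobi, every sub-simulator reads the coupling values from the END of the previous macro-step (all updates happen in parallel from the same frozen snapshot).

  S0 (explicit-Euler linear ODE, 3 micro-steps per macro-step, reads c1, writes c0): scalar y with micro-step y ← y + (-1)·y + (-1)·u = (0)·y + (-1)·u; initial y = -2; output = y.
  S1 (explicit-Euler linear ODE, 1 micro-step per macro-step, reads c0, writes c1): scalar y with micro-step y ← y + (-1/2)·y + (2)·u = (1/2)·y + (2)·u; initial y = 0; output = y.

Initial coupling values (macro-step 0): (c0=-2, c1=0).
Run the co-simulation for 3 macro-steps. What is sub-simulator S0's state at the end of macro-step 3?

S0 state at macro-step 3 = 2

macro 1: S0 reads c1=0 → after 3×micro: 0; S1 reads c0=-2 → after 1×micro: -4 ⇒ (c0=0, c1=-4)
macro 2: S0 reads c1=-4 → after 3×micro: 4; S1 reads c0=0 → after 1×micro: -2 ⇒ (c0=4, c1=-2)
macro 3: S0 reads c1=-2 → after 3×micro: 2; S1 reads c0=4 → after 1×micro: 7 ⇒ (c0=2, c1=7)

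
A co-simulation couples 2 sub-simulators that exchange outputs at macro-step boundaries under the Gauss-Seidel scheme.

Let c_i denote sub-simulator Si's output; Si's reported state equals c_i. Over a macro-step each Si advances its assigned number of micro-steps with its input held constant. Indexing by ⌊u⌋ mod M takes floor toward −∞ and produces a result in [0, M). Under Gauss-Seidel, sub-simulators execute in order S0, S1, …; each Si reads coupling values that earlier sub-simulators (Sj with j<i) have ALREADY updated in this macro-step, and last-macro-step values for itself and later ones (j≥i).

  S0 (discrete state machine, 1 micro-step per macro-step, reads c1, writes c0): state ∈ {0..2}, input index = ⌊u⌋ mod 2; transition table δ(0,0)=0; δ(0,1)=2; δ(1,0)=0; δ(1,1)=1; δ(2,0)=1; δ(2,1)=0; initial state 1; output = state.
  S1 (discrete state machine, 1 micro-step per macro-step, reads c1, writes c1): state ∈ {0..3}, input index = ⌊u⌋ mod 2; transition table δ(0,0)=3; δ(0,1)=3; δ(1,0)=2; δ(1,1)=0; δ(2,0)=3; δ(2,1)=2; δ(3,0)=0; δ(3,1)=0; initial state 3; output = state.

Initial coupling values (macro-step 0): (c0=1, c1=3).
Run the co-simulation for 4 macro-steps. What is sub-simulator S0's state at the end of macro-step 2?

S0 state at macro-step 2 = 0

macro 1: S0 reads c1=3 → after 1×micro: 1; S1 reads c1=3 → after 1×micro: 0 ⇒ (c0=1, c1=0)
macro 2: S0 reads c1=0 → after 1×micro: 0; S1 reads c1=0 → after 1×micro: 3 ⇒ (c0=0, c1=3)
macro 3: S0 reads c1=3 → after 1×micro: 2; S1 reads c1=3 → after 1×micro: 0 ⇒ (c0=2, c1=0)
macro 4: S0 reads c1=0 → after 1×micro: 1; S1 reads c1=0 → after 1×micro: 3 ⇒ (c0=1, c1=3)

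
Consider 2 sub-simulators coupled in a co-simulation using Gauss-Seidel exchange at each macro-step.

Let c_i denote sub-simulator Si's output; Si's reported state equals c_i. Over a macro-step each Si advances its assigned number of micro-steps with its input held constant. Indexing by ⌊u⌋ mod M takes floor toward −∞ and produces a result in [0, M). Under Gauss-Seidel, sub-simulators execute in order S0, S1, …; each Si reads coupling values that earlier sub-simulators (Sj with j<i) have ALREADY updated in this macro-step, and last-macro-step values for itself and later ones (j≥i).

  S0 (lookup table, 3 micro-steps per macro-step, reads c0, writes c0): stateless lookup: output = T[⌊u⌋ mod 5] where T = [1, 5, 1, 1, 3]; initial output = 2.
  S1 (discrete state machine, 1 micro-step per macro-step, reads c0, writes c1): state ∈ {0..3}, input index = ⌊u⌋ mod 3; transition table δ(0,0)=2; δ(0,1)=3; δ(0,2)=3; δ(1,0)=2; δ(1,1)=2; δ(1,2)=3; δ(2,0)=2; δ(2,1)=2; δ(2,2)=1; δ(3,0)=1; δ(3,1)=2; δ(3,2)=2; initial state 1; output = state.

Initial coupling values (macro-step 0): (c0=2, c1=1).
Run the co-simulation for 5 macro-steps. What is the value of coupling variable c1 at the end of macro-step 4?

c1 at macro-step 4 = 1

macro 1: S0 reads c0=2 → after 3×micro: 1; S1 reads c0=1 → after 1×micro: 2 ⇒ (c0=1, c1=2)
macro 2: S0 reads c0=1 → after 3×micro: 5; S1 reads c0=5 → after 1×micro: 1 ⇒ (c0=5, c1=1)
macro 3: S0 reads c0=5 → after 3×micro: 1; S1 reads c0=1 → after 1×micro: 2 ⇒ (c0=1, c1=2)
macro 4: S0 reads c0=1 → after 3×micro: 5; S1 reads c0=5 → after 1×micro: 1 ⇒ (c0=5, c1=1)
macro 5: S0 reads c0=5 → after 3×micro: 1; S1 reads c0=1 → after 1×micro: 2 ⇒ (c0=1, c1=2)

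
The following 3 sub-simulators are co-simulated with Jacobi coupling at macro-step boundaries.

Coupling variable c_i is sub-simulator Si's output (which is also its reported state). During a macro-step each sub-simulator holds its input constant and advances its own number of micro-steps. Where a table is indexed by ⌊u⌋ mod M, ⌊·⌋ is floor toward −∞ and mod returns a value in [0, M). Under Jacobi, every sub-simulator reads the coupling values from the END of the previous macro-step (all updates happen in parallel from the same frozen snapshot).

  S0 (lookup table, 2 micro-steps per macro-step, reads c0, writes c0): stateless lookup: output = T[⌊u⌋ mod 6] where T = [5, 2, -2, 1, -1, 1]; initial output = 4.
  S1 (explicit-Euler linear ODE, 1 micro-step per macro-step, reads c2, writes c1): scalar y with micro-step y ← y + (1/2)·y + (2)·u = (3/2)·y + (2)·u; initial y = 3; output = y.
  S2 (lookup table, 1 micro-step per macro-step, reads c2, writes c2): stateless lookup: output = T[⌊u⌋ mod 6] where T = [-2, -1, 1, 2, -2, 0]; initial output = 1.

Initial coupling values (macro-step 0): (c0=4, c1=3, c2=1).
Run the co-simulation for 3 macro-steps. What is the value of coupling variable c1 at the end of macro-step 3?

macro 1: S0 reads c0=4 → after 2×micro: -1; S1 reads c2=1 → after 1×micro: 13/2; S2 reads c2=1 → after 1×micro: -1 ⇒ (c0=-1, c1=13/2, c2=-1)
macro 2: S0 reads c0=-1 → after 2×micro: 1; S1 reads c2=-1 → after 1×micro: 31/4; S2 reads c2=-1 → after 1×micro: 0 ⇒ (c0=1, c1=31/4, c2=0)
macro 3: S0 reads c0=1 → after 2×micro: 2; S1 reads c2=0 → after 1×micro: 93/8; S2 reads c2=0 → after 1×micro: -2 ⇒ (c0=2, c1=93/8, c2=-2)

c1 at macro-step 3 = 93/8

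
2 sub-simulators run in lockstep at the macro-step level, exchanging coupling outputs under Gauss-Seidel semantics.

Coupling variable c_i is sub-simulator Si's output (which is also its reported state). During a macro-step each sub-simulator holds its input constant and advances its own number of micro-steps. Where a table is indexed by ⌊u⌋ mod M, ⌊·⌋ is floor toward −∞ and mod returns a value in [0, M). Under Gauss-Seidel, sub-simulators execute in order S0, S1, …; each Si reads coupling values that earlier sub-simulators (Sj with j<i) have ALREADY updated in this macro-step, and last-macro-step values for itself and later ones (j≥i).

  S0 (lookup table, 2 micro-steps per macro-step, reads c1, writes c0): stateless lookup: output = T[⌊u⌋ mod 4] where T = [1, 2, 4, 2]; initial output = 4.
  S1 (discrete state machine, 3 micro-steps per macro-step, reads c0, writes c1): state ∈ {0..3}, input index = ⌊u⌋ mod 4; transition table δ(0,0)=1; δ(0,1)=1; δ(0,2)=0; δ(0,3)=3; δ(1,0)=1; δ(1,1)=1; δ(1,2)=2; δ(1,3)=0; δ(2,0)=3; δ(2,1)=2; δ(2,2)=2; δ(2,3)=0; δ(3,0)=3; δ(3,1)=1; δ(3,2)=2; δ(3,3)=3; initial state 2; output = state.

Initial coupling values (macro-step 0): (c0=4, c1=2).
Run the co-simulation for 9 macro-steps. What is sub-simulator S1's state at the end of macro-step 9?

S1 state at macro-step 9 = 3

macro 1: S0 reads c1=2 → after 2×micro: 4; S1 reads c0=4 → after 3×micro: 3 ⇒ (c0=4, c1=3)
macro 2: S0 reads c1=3 → after 2×micro: 2; S1 reads c0=2 → after 3×micro: 2 ⇒ (c0=2, c1=2)
macro 3: S0 reads c1=2 → after 2×micro: 4; S1 reads c0=4 → after 3×micro: 3 ⇒ (c0=4, c1=3)
macro 4: S0 reads c1=3 → after 2×micro: 2; S1 reads c0=2 → after 3×micro: 2 ⇒ (c0=2, c1=2)
macro 5: S0 reads c1=2 → after 2×micro: 4; S1 reads c0=4 → after 3×micro: 3 ⇒ (c0=4, c1=3)
macro 6: S0 reads c1=3 → after 2×micro: 2; S1 reads c0=2 → after 3×micro: 2 ⇒ (c0=2, c1=2)
macro 7: S0 reads c1=2 → after 2×micro: 4; S1 reads c0=4 → after 3×micro: 3 ⇒ (c0=4, c1=3)
macro 8: S0 reads c1=3 → after 2×micro: 2; S1 reads c0=2 → after 3×micro: 2 ⇒ (c0=2, c1=2)
macro 9: S0 reads c1=2 → after 2×micro: 4; S1 reads c0=4 → after 3×micro: 3 ⇒ (c0=4, c1=3)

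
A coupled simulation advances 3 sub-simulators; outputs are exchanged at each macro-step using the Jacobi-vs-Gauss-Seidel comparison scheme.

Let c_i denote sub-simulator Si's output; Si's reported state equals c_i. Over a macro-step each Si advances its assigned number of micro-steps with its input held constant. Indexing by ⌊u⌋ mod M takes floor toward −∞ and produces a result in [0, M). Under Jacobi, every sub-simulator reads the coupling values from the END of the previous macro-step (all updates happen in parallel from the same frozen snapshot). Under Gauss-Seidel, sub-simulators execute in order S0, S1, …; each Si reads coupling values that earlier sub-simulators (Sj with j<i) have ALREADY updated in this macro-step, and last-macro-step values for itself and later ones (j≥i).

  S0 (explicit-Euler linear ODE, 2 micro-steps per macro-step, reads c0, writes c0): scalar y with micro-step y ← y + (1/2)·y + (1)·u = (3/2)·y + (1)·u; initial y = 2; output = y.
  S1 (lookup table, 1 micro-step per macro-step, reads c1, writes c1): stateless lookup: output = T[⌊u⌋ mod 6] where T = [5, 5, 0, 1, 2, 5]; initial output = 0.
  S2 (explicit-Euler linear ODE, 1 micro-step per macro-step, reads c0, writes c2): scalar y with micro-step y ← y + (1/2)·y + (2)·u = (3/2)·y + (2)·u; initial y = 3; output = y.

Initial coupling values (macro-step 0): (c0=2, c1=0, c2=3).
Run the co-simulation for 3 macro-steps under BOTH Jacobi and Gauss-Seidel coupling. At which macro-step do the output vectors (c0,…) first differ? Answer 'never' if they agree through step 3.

[Jacobi] macro 1: S0 reads c0=2 → after 2×micro: 19/2; S1 reads c1=0 → after 1×micro: 5; S2 reads c0=2 → after 1×micro: 17/2 ⇒ (c0=19/2, c1=5, c2=17/2)
[Jacobi] macro 2: S0 reads c0=19/2 → after 2×micro: 361/8; S1 reads c1=5 → after 1×micro: 5; S2 reads c0=19/2 → after 1×micro: 127/4 ⇒ (c0=361/8, c1=5, c2=127/4)
[Jacobi] macro 3: S0 reads c0=361/8 → after 2×micro: 6859/32; S1 reads c1=5 → after 1×micro: 5; S2 reads c0=361/8 → after 1×micro: 1103/8 ⇒ (c0=6859/32, c1=5, c2=1103/8)
[Gauss-Seidel] macro 1: S0 reads c0=2 → after 2×micro: 19/2; S1 reads c1=0 → after 1×micro: 5; S2 reads c0=19/2 → after 1×micro: 47/2 ⇒ (c0=19/2, c1=5, c2=47/2)
[Gauss-Seidel] macro 2: S0 reads c0=19/2 → after 2×micro: 361/8; S1 reads c1=5 → after 1×micro: 5; S2 reads c0=361/8 → after 1×micro: 251/2 ⇒ (c0=361/8, c1=5, c2=251/2)
[Gauss-Seidel] macro 3: S0 reads c0=361/8 → after 2×micro: 6859/32; S1 reads c1=5 → after 1×micro: 5; S2 reads c0=6859/32 → after 1×micro: 9871/16 ⇒ (c0=6859/32, c1=5, c2=9871/16)

first divergence at macro-step: 1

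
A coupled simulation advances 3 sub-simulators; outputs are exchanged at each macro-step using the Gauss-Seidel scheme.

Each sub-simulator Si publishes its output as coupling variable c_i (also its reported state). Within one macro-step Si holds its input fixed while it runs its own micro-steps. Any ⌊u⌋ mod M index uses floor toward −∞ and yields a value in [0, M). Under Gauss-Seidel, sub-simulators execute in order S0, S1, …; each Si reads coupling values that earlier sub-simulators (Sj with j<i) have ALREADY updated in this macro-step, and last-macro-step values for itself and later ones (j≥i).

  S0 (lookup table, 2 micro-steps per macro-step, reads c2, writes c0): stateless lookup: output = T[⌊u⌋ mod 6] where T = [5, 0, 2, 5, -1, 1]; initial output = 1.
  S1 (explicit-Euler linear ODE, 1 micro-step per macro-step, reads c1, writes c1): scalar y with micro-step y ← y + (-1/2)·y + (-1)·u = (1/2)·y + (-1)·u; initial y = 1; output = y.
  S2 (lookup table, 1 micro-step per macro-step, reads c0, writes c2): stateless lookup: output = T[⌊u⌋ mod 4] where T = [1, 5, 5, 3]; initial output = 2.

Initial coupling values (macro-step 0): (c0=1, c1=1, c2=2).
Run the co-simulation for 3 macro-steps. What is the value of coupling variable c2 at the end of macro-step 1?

macro 1: S0 reads c2=2 → after 2×micro: 2; S1 reads c1=1 → after 1×micro: -1/2; S2 reads c0=2 → after 1×micro: 5 ⇒ (c0=2, c1=-1/2, c2=5)
macro 2: S0 reads c2=5 → after 2×micro: 1; S1 reads c1=-1/2 → after 1×micro: 1/4; S2 reads c0=1 → after 1×micro: 5 ⇒ (c0=1, c1=1/4, c2=5)
macro 3: S0 reads c2=5 → after 2×micro: 1; S1 reads c1=1/4 → after 1×micro: -1/8; S2 reads c0=1 → after 1×micro: 5 ⇒ (c0=1, c1=-1/8, c2=5)

c2 at macro-step 1 = 5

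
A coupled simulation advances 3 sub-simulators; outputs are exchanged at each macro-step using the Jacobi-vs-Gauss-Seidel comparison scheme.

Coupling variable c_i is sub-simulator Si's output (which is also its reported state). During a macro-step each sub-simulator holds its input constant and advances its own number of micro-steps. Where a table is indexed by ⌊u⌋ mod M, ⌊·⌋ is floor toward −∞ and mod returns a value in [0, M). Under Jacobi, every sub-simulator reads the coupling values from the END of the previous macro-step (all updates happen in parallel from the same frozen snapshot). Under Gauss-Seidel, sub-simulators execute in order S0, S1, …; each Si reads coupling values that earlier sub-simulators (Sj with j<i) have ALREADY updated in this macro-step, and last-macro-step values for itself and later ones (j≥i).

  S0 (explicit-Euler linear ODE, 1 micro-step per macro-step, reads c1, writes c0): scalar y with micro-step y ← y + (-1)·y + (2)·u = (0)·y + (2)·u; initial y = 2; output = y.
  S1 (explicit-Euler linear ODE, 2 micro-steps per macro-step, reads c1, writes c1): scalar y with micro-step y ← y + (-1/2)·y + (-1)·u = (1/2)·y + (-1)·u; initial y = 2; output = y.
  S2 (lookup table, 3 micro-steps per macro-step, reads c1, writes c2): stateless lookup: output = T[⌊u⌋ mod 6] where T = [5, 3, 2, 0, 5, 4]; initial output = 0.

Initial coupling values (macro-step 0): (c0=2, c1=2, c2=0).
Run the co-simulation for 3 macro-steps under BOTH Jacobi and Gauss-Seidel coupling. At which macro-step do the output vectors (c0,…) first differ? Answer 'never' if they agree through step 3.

first divergence at macro-step: 1

[Jacobi] macro 1: S0 reads c1=2 → after 1×micro: 4; S1 reads c1=2 → after 2×micro: -5/2; S2 reads c1=2 → after 3×micro: 2 ⇒ (c0=4, c1=-5/2, c2=2)
[Jacobi] macro 2: S0 reads c1=-5/2 → after 1×micro: -5; S1 reads c1=-5/2 → after 2×micro: 25/8; S2 reads c1=-5/2 → after 3×micro: 0 ⇒ (c0=-5, c1=25/8, c2=0)
[Jacobi] macro 3: S0 reads c1=25/8 → after 1×micro: 25/4; S1 reads c1=25/8 → after 2×micro: -125/32; S2 reads c1=25/8 → after 3×micro: 0 ⇒ (c0=25/4, c1=-125/32, c2=0)
[Gauss-Seidel] macro 1: S0 reads c1=2 → after 1×micro: 4; S1 reads c1=2 → after 2×micro: -5/2; S2 reads c1=-5/2 → after 3×micro: 0 ⇒ (c0=4, c1=-5/2, c2=0)
[Gauss-Seidel] macro 2: S0 reads c1=-5/2 → after 1×micro: -5; S1 reads c1=-5/2 → after 2×micro: 25/8; S2 reads c1=25/8 → after 3×micro: 0 ⇒ (c0=-5, c1=25/8, c2=0)
[Gauss-Seidel] macro 3: S0 reads c1=25/8 → after 1×micro: 25/4; S1 reads c1=25/8 → after 2×micro: -125/32; S2 reads c1=-125/32 → after 3×micro: 2 ⇒ (c0=25/4, c1=-125/32, c2=2)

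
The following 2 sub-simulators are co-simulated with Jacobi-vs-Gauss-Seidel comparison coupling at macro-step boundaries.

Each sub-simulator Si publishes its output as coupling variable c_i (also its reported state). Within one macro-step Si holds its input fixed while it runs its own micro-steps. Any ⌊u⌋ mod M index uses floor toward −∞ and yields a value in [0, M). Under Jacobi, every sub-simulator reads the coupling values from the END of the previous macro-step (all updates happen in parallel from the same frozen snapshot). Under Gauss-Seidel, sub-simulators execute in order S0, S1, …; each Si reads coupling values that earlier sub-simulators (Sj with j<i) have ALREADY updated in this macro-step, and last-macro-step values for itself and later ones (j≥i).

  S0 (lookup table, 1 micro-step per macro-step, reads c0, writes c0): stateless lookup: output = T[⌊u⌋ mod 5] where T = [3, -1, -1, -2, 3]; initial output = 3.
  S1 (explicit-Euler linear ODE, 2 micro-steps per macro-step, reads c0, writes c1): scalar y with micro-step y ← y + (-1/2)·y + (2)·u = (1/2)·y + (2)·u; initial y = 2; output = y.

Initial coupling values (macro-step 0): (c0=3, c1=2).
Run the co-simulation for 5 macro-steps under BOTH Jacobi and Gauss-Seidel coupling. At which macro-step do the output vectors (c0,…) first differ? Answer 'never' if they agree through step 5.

[Jacobi] macro 1: S0 reads c0=3 → after 1×micro: -2; S1 reads c0=3 → after 2×micro: 19/2 ⇒ (c0=-2, c1=19/2)
[Jacobi] macro 2: S0 reads c0=-2 → after 1×micro: -2; S1 reads c0=-2 → after 2×micro: -29/8 ⇒ (c0=-2, c1=-29/8)
[Jacobi] macro 3: S0 reads c0=-2 → after 1×micro: -2; S1 reads c0=-2 → after 2×micro: -221/32 ⇒ (c0=-2, c1=-221/32)
[Jacobi] macro 4: S0 reads c0=-2 → after 1×micro: -2; S1 reads c0=-2 → after 2×micro: -989/128 ⇒ (c0=-2, c1=-989/128)
[Jacobi] macro 5: S0 reads c0=-2 → after 1×micro: -2; S1 reads c0=-2 → after 2×micro: -4061/512 ⇒ (c0=-2, c1=-4061/512)
[Gauss-Seidel] macro 1: S0 reads c0=3 → after 1×micro: -2; S1 reads c0=-2 → after 2×micro: -11/2 ⇒ (c0=-2, c1=-11/2)
[Gauss-Seidel] macro 2: S0 reads c0=-2 → after 1×micro: -2; S1 reads c0=-2 → after 2×micro: -59/8 ⇒ (c0=-2, c1=-59/8)
[Gauss-Seidel] macro 3: S0 reads c0=-2 → after 1×micro: -2; S1 reads c0=-2 → after 2×micro: -251/32 ⇒ (c0=-2, c1=-251/32)
[Gauss-Seidel] macro 4: S0 reads c0=-2 → after 1×micro: -2; S1 reads c0=-2 → after 2×micro: -1019/128 ⇒ (c0=-2, c1=-1019/128)
[Gauss-Seidel] macro 5: S0 reads c0=-2 → after 1×micro: -2; S1 reads c0=-2 → after 2×micro: -4091/512 ⇒ (c0=-2, c1=-4091/512)

first divergence at macro-step: 1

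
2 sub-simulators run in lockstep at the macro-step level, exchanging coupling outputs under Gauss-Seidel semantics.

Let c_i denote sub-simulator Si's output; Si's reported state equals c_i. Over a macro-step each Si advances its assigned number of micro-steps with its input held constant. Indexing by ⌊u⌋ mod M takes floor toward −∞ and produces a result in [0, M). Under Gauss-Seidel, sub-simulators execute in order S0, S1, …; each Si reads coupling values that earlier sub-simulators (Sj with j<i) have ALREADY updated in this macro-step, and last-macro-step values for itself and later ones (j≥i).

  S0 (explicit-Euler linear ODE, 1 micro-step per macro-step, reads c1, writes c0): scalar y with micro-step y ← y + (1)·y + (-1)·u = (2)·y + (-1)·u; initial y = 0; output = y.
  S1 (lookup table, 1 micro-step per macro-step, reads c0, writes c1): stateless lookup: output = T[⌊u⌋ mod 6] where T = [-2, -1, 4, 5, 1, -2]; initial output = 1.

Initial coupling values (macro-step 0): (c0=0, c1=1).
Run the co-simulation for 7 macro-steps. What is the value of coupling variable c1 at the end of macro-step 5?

c1 at macro-step 5 = 4

macro 1: S0 reads c1=1 → after 1×micro: -1; S1 reads c0=-1 → after 1×micro: -2 ⇒ (c0=-1, c1=-2)
macro 2: S0 reads c1=-2 → after 1×micro: 0; S1 reads c0=0 → after 1×micro: -2 ⇒ (c0=0, c1=-2)
macro 3: S0 reads c1=-2 → after 1×micro: 2; S1 reads c0=2 → after 1×micro: 4 ⇒ (c0=2, c1=4)
macro 4: S0 reads c1=4 → after 1×micro: 0; S1 reads c0=0 → after 1×micro: -2 ⇒ (c0=0, c1=-2)
macro 5: S0 reads c1=-2 → after 1×micro: 2; S1 reads c0=2 → after 1×micro: 4 ⇒ (c0=2, c1=4)
macro 6: S0 reads c1=4 → after 1×micro: 0; S1 reads c0=0 → after 1×micro: -2 ⇒ (c0=0, c1=-2)
macro 7: S0 reads c1=-2 → after 1×micro: 2; S1 reads c0=2 → after 1×micro: 4 ⇒ (c0=2, c1=4)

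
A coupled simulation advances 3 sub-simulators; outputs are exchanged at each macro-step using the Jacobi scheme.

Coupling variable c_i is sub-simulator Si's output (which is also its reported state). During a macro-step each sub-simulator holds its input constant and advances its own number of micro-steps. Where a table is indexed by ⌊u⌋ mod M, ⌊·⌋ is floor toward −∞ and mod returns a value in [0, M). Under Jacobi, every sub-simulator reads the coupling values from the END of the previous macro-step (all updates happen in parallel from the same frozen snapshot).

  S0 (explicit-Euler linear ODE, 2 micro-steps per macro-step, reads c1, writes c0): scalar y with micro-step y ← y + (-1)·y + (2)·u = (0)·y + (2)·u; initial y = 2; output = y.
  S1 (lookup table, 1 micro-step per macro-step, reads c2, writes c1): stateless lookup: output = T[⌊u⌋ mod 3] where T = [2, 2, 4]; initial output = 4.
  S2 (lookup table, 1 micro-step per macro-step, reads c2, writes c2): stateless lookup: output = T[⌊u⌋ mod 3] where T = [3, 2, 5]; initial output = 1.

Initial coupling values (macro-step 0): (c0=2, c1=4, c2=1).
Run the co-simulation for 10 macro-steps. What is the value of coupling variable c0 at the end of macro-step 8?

macro 1: S0 reads c1=4 → after 2×micro: 8; S1 reads c2=1 → after 1×micro: 2; S2 reads c2=1 → after 1×micro: 2 ⇒ (c0=8, c1=2, c2=2)
macro 2: S0 reads c1=2 → after 2×micro: 4; S1 reads c2=2 → after 1×micro: 4; S2 reads c2=2 → after 1×micro: 5 ⇒ (c0=4, c1=4, c2=5)
macro 3: S0 reads c1=4 → after 2×micro: 8; S1 reads c2=5 → after 1×micro: 4; S2 reads c2=5 → after 1×micro: 5 ⇒ (c0=8, c1=4, c2=5)
macro 4: S0 reads c1=4 → after 2×micro: 8; S1 reads c2=5 → after 1×micro: 4; S2 reads c2=5 → after 1×micro: 5 ⇒ (c0=8, c1=4, c2=5)
macro 5: S0 reads c1=4 → after 2×micro: 8; S1 reads c2=5 → after 1×micro: 4; S2 reads c2=5 → after 1×micro: 5 ⇒ (c0=8, c1=4, c2=5)
macro 6: S0 reads c1=4 → after 2×micro: 8; S1 reads c2=5 → after 1×micro: 4; S2 reads c2=5 → after 1×micro: 5 ⇒ (c0=8, c1=4, c2=5)
macro 7: S0 reads c1=4 → after 2×micro: 8; S1 reads c2=5 → after 1×micro: 4; S2 reads c2=5 → after 1×micro: 5 ⇒ (c0=8, c1=4, c2=5)
macro 8: S0 reads c1=4 → after 2×micro: 8; S1 reads c2=5 → after 1×micro: 4; S2 reads c2=5 → after 1×micro: 5 ⇒ (c0=8, c1=4, c2=5)
macro 9: S0 reads c1=4 → after 2×micro: 8; S1 reads c2=5 → after 1×micro: 4; S2 reads c2=5 → after 1×micro: 5 ⇒ (c0=8, c1=4, c2=5)
macro 10: S0 reads c1=4 → after 2×micro: 8; S1 reads c2=5 → after 1×micro: 4; S2 reads c2=5 → after 1×micro: 5 ⇒ (c0=8, c1=4, c2=5)

c0 at macro-step 8 = 8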